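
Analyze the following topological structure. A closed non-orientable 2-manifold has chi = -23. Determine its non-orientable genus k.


chi = 2 - k for closed non-orientable surfaces with k crosscaps.
-23 = 2 - k
k = 2 - (-23) = 25

25


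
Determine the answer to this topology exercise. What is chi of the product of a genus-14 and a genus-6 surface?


chi(Sigma_14) = 2 - 2*14 = -26
chi(Sigma_6) = 2 - 2*6 = -10
chi(product) = (-26) * (-10) = 260

260


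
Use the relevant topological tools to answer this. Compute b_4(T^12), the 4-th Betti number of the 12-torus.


By the Kunneth formula, b_k(T^n) = C(n,k).
b_4(T^12) = C(12,4).
C(12,4) = 12!/(4!*8!) = 495

495


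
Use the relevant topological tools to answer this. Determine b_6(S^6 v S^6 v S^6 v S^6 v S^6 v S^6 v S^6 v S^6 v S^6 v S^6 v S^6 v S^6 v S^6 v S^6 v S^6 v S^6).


For a wedge of spheres, H_k (k>0) is free on one generator per sphere of dimension k.
Spheres of dimension 6: count = 16.
b_6 = 16

16


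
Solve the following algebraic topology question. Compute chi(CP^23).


CP^23 has one cell in each even dimension 0, 2, ..., 2*23 (23+1 cells total).
All cells are even-dimensional, so chi = number of cells.
chi = 23 + 1 = 24

24


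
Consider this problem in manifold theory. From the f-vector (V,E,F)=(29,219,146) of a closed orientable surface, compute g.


chi = V - E + F = 29 - 219 + 146 = -44
For orientable closed surface: chi = 2 - 2g, so g = (2 - chi)/2.
g = (2 - (-44)) / 2 = 46 / 2 = 23

23


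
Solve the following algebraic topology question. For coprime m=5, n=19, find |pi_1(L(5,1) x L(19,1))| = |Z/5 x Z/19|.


pi_1(X x Y) = pi_1(X) x pi_1(Y).
pi_1(L(5,1)) = Z/5, pi_1(L(19,1)) = Z/19.
|Z/5 x Z/19| = 5 * 19 = 95

95


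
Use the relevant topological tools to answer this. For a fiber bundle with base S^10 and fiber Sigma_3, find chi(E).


chi(S^10) = 2 (n even), chi(Sigma_3) = 2 - 2*3 = -4.
chi(E) = 2 * (-4) = -8

-8


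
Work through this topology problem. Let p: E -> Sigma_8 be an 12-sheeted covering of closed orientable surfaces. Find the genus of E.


For an n-sheeted cover: chi(E) = n * chi(B).
chi(Sigma_8) = 2 - 2*8 = -14.
chi(E) = 12 * (-14) = -168.
genus(E) = (2 - chi(E))/2 = (2 - (-168))/2 = 170/2 = 85

85


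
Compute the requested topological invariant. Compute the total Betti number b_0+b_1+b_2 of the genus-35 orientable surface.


For Sigma_35: b_0 = 1, b_1 = 2g = 70, b_2 = 1.
Total = 1 + 70 + 1 = 72

72


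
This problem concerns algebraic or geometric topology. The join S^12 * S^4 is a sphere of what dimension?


Join of spheres: S^m * S^n = S^{m+n+1}.
dim = 12 + 4 + 1 = 17

17


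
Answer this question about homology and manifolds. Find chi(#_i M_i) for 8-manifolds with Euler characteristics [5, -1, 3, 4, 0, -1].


For n-manifolds: chi(A#B) = chi(A) + chi(B) - chi(S^8).
chi(S^8) = 1 + (-1)^8 = 2.
chi(#) = (sum chi_i) - (6-1)*chi(S^8) = 10 - 5*2 = 0

0


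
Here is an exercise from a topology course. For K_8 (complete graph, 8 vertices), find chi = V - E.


K_8: V = 8, E = C(8,2) = 28.
chi = V - E = 8 - 28 = -20

-20


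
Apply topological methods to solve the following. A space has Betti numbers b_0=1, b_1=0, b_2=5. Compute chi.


chi = sum_k (-1)^k b_k.
= (1) + (0) + (5)
= 6

6


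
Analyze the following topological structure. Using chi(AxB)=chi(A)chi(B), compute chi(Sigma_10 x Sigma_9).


chi(Sigma_10) = 2 - 2*10 = -18
chi(Sigma_9) = 2 - 2*9 = -16
chi(product) = (-18) * (-16) = 288

288


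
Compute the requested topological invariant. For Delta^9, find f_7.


Delta^9 has 9+1 vertices. A 7-face is a choice of 7+1 vertices.
f_7 = C(9+1, 7+1) = C(10,8) = 45

45


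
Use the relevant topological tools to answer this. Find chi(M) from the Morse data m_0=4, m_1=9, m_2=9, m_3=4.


Morse theory: chi(M) = sum_k (-1)^k m_k where m_k = #(index-k critical points).
= (4) + (-9) + (9) + (-4) = 0

0


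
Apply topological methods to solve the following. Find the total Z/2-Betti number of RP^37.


H^k(RP^37; Z/2) = Z/2 for each 0 <= k <= 37.
Total dimension = 37 + 1 = 38

38


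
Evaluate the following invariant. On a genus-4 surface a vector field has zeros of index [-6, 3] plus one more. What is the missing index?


Poincare-Hopf: sum of indices = chi(M).
chi(Sigma_4) = 2 - 2*4 = -6.
Sum of known indices = -3.
x = chi - (sum known) = -6 - (-3) = -3

-3


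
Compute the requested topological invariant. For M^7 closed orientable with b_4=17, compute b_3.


Poincare duality for closed orientable n-manifolds: b_k = b_{n-k}.
Here n = 7, so b_3 = b_4 = 17

17


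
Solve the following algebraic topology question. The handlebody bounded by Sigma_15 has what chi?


A genus-g handlebody deformation retracts to a wedge of g circles.
chi(vee_g S^1) = 1 - g.
chi(H_15) = 1 - 15 = -14

-14


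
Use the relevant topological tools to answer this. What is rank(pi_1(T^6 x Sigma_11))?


pi_1(A x B) = pi_1(A) x pi_1(B); rank of abelianization = b_1.
b_1(T^6) = 6, b_1(Sigma_11) = 2*11 = 22.
b_1(product) = 6 + 22 = 28

28


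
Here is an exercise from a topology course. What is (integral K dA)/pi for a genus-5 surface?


Gauss-Bonnet: integral K dA = 2*pi*chi(M).
chi(Sigma_5) = 2 - 2*5 = -8.
(integral K dA)/pi = 2*chi = 2*(-8) = -16

-16


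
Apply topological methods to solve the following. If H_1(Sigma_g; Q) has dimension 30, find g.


For a closed orientable surface: b_1 = 2g.
30 = 2g
g = 30 / 2 = 15

15


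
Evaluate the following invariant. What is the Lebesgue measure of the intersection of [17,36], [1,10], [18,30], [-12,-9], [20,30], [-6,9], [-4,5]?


Intersection = [max(a_i), min(b_i)] = [20, -9].
Since 20 > -9, the intersection is empty.
Length = 0

0


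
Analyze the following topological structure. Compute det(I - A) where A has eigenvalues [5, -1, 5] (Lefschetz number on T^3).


For a torus self-map: L(f) = det(I - A) where A acts on H_1.
L(f) = (1-5) * (1--1) * (1-5) = -4 * 2 * -4 = 32

32


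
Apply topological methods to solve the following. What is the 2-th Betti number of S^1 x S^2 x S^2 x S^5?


Each S^d has Poincare polynomial 1 + t^d.
The product S^1 x S^2 x S^2 x S^5 has Poincare polynomial prod(1+t^d_i).
Expanding: b_0=1, b_1=1, b_2=2, b_3=2, b_4=1, b_5=2, b_6=1, b_7=2, b_8=2, b_9=1, b_10=1.
b_2 = 2

2


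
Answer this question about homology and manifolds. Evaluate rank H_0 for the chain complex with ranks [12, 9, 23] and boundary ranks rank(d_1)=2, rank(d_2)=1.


rank H_k = rank(ker d_k) - rank(im d_{k+1}).
rank(ker d_0) = rank(C_0) - rank(d_0) = 12 - 0 = 12.
rank(im d_{0+1}) = 2.
rank H_0 = 12 - 2 = 10

10


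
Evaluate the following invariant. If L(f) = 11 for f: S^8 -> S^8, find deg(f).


L(f) = 1 + (-1)^8 deg(f) on S^8.
11 = 1 + (-1)^8 * deg(f)
(-1)^8 * deg(f) = 10
deg(f) = 10

10


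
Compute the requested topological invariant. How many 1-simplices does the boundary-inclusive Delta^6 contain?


Delta^6 has 6+1 vertices. A 1-face is a choice of 1+1 vertices.
f_1 = C(6+1, 1+1) = C(7,2) = 21

21


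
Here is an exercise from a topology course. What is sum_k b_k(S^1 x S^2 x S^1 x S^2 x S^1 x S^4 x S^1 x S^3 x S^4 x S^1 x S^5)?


Total Betti number is multiplicative under products.
Each S^d (d>=1) has total Betti number 2.
There are 11 sphere factors.
Total = 2^11 = 2048

2048


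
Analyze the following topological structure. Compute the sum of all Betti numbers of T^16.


b_k(T^16) = C(16,k), so the sum over k is sum_k C(16,k) = 2^16.
Total = 2^16 = 65536

65536


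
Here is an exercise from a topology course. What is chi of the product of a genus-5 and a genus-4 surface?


chi(Sigma_5) = 2 - 2*5 = -8
chi(Sigma_4) = 2 - 2*4 = -6
chi(product) = (-8) * (-6) = 48

48


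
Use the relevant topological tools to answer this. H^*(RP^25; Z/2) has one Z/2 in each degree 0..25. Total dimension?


H^k(RP^25; Z/2) = Z/2 for each 0 <= k <= 25.
Total dimension = 25 + 1 = 26

26


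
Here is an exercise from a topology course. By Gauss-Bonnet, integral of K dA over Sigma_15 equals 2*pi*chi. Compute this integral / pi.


Gauss-Bonnet: integral K dA = 2*pi*chi(M).
chi(Sigma_15) = 2 - 2*15 = -28.
(integral K dA)/pi = 2*chi = 2*(-28) = -56

-56


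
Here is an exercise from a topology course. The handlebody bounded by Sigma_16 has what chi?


A genus-g handlebody deformation retracts to a wedge of g circles.
chi(vee_g S^1) = 1 - g.
chi(H_16) = 1 - 16 = -15

-15


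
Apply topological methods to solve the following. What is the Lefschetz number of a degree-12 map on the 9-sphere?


On S^9: L(f) = tr(f_0*) + (-1)^9 tr(f_9*) = 1 + (-1)^9 * deg(f).
L(f) = 1 + (-1)^9 * 12 = 1 + -12 = -11

-11


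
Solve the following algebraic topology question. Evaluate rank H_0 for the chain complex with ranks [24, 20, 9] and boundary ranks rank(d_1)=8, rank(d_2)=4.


rank H_k = rank(ker d_k) - rank(im d_{k+1}).
rank(ker d_0) = rank(C_0) - rank(d_0) = 24 - 0 = 24.
rank(im d_{0+1}) = 8.
rank H_0 = 24 - 8 = 16

16


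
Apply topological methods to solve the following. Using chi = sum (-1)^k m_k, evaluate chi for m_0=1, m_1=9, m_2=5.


Morse theory: chi(M) = sum_k (-1)^k m_k where m_k = #(index-k critical points).
= (1) + (-9) + (5) = -3

-3


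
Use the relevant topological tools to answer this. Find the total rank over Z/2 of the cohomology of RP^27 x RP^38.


dim H^*(RP^n; Z/2) = n+1 (one Z/2 in each degree 0..n).
Total Betti number is multiplicative.
Total = (27+1) * (38+1) = 28 * 39 = 1092

1092


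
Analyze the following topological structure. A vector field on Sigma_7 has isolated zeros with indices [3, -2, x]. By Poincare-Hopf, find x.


Poincare-Hopf: sum of indices = chi(M).
chi(Sigma_7) = 2 - 2*7 = -12.
Sum of known indices = 1.
x = chi - (sum known) = -12 - (1) = -13

-13


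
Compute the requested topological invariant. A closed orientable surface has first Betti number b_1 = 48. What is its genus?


For a closed orientable surface: b_1 = 2g.
48 = 2g
g = 48 / 2 = 24

24


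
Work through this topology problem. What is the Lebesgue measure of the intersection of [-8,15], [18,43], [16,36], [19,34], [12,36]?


Intersection = [max(a_i), min(b_i)] = [19, 15].
Since 19 > 15, the intersection is empty.
Length = 0

0


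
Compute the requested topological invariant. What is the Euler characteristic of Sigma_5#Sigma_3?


chi(Sigma_5) = 2 - 2*5 = -8
chi(Sigma_3) = 2 - 2*3 = -4
For surfaces: chi(A#B) = chi(A) + chi(B) - 2.
chi = -8 + -4 - 2 = -14

-14


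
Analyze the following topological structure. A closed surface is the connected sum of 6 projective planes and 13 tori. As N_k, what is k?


Since a >= 1, the sum is non-orientable; each T^2 can be replaced by RP^2 # RP^2 (since T^2#RP^2 = 3RP^2).
Total crosscaps k = 6 + 2*13 = 32.
Check via chi: chi = 6*1 + 13*0 - (6+13-1)*2 = -30 = 2 - k = -30. Consistent.

32


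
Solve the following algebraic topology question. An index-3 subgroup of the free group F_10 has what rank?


Nielsen-Schreier: an index-n subgroup of F_r is free of rank 1 + n(r-1).
Equivalently: chi(cover) = n*chi(base); chi(vee_r S^1) = 1 - 10 = -9.
chi(E) = 3*(-9) = -27; rank = 1 - chi(E) = 1 - (-27) = 28.
rank = 1 + 3*(10-1) = 1 + 27 = 28

28


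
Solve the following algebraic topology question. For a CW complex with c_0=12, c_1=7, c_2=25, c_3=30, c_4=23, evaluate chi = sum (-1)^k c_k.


chi = sum_k (-1)^k c_k.
= (-1)^0*12 + (-1)^1*7 + (-1)^2*25 + (-1)^3*30 + (-1)^4*23
= (12) + (-7) + (25) + (-30) + (23)
= 23

23


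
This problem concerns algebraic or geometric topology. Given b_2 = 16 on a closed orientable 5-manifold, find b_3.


Poincare duality for closed orientable n-manifolds: b_k = b_{n-k}.
Here n = 5, so b_3 = b_2 = 16

16


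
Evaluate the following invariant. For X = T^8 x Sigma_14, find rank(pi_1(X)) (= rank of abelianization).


pi_1(A x B) = pi_1(A) x pi_1(B); rank of abelianization = b_1.
b_1(T^8) = 8, b_1(Sigma_14) = 2*14 = 28.
b_1(product) = 8 + 28 = 36

36


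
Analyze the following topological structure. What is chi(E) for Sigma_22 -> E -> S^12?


chi(S^12) = 2 (n even), chi(Sigma_22) = 2 - 2*22 = -42.
chi(E) = 2 * (-42) = -84

-84


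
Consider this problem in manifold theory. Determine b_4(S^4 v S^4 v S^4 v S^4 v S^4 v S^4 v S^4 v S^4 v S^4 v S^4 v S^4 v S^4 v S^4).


For a wedge of spheres, H_k (k>0) is free on one generator per sphere of dimension k.
Spheres of dimension 4: count = 13.
b_4 = 13

13


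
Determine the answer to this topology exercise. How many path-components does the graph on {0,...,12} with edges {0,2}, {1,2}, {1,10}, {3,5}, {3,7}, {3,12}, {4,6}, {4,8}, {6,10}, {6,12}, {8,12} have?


Run DFS/union-find over 13 vertices.
V = 13, E = 11.
Number of components = 3

3


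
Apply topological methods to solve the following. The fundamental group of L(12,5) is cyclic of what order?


pi_1(L(p,q)) = Z/pZ for any q coprime to p.
|pi_1(L(12,5))| = 12

12


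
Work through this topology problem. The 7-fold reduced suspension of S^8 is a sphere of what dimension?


Each suspension raises dimension by 1: Sigma S^n = S^{n+1}.
Sigma^7 S^8 = S^{8+7} = S^15

15


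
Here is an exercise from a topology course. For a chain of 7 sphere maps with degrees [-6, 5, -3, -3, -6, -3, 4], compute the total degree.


Degree is multiplicative: deg(composition) = product of degrees.
= (-6) * (5) * (-3) * (-3) * (-6) * (-3) * (4) = -19440

-19440


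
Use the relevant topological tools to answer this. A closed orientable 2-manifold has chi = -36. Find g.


chi = 2 - 2g for closed orientable surfaces.
-36 = 2 - 2g
2g = 2 - (-36) = 38
g = 19

19


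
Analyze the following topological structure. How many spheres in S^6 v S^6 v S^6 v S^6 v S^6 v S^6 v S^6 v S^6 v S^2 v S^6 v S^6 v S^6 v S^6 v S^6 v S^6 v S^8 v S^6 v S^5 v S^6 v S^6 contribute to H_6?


For a wedge of spheres, H_k (k>0) is free on one generator per sphere of dimension k.
Spheres of dimension 6: count = 17.
b_6 = 17

17


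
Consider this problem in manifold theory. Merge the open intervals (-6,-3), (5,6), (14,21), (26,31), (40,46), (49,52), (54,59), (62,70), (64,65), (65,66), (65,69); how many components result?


Sort and merge overlapping open intervals.
Merged: (-6,-3), (5,6), (14,21), (26,31), (40,46), (49,52), (54,59), (62,70).
Number of components = 8

8


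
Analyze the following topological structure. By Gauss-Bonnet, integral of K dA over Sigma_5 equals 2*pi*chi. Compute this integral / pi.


Gauss-Bonnet: integral K dA = 2*pi*chi(M).
chi(Sigma_5) = 2 - 2*5 = -8.
(integral K dA)/pi = 2*chi = 2*(-8) = -16

-16


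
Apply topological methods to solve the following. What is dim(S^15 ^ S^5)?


S^m ^ S^n = S^{m+n}.
k = 15 + 5 = 20

20


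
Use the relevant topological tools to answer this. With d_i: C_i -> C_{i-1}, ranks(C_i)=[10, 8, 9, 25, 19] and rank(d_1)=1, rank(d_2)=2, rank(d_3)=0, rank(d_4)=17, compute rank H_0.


rank H_k = rank(ker d_k) - rank(im d_{k+1}).
rank(ker d_0) = rank(C_0) - rank(d_0) = 10 - 0 = 10.
rank(im d_{0+1}) = 1.
rank H_0 = 10 - 1 = 9

9


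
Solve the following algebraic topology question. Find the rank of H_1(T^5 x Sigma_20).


pi_1(A x B) = pi_1(A) x pi_1(B); rank of abelianization = b_1.
b_1(T^5) = 5, b_1(Sigma_20) = 2*20 = 40.
b_1(product) = 5 + 40 = 45

45


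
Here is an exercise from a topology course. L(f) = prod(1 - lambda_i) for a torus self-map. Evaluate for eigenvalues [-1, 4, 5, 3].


For a torus self-map: L(f) = det(I - A) where A acts on H_1.
L(f) = (1--1) * (1-4) * (1-5) * (1-3) = 2 * -3 * -4 * -2 = -48

-48


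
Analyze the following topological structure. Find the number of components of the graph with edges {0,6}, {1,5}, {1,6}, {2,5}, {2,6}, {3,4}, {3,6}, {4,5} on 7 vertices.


Run DFS/union-find over 7 vertices.
V = 7, E = 8.
Number of components = 1

1


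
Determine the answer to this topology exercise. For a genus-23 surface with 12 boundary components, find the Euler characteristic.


For a compact orientable surface with genus g and b boundary components: chi = 2 - 2g - b.
chi = 2 - 2*23 - 12 = 2 - 46 - 12 = -56

-56


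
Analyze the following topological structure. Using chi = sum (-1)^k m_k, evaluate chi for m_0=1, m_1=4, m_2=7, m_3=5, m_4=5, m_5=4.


Morse theory: chi(M) = sum_k (-1)^k m_k where m_k = #(index-k critical points).
= (1) + (-4) + (7) + (-5) + (5) + (-4) = 0

0


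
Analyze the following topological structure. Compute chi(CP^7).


CP^7 has one cell in each even dimension 0, 2, ..., 2*7 (7+1 cells total).
All cells are even-dimensional, so chi = number of cells.
chi = 7 + 1 = 8

8


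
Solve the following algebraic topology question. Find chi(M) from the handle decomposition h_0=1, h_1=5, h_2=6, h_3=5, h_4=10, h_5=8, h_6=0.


Handles of index k contribute (-1)^k to chi (same as CW cells).
chi = (1) + (-5) + (6) + (-5) + (10) + (-8) + (0) = -1

-1


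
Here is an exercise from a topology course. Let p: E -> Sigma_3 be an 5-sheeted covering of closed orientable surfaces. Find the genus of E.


For an n-sheeted cover: chi(E) = n * chi(B).
chi(Sigma_3) = 2 - 2*3 = -4.
chi(E) = 5 * (-4) = -20.
genus(E) = (2 - chi(E))/2 = (2 - (-20))/2 = 22/2 = 11

11


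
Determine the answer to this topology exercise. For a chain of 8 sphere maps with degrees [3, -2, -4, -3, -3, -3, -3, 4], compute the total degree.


Degree is multiplicative: deg(composition) = product of degrees.
= (3) * (-2) * (-4) * (-3) * (-3) * (-3) * (-3) * (4) = 7776

7776


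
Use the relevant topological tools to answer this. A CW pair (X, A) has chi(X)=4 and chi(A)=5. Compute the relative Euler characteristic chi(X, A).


Relative Euler characteristic: chi(X, A) = chi(X) - chi(A).
= 4 - (5) = -1

-1


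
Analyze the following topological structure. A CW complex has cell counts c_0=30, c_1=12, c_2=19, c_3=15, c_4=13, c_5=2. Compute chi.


chi = sum_k (-1)^k c_k.
= (-1)^0*30 + (-1)^1*12 + (-1)^2*19 + (-1)^3*15 + (-1)^4*13 + (-1)^5*2
= (30) + (-12) + (19) + (-15) + (13) + (-2)
= 33

33


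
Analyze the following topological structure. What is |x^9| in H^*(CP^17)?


|x| = 2 in H^*(CP^n).
|x^9| = 9 * |x| = 9 * 2 = 18

18


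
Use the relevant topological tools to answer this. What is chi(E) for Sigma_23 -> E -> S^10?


chi(S^10) = 2 (n even), chi(Sigma_23) = 2 - 2*23 = -44.
chi(E) = 2 * (-44) = -88

-88


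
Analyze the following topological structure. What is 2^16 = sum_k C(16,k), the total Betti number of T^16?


b_k(T^16) = C(16,k), so the sum over k is sum_k C(16,k) = 2^16.
Total = 2^16 = 65536

65536


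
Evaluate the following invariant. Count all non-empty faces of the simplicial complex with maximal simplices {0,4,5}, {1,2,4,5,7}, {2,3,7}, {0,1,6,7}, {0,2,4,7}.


Each maximal simplex on m vertices has 2^m - 1 nonempty faces.
Take the union (dedupe shared faces).
Total distinct faces = 55

55


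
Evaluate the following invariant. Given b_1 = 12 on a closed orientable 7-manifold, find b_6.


Poincare duality for closed orientable n-manifolds: b_k = b_{n-k}.
Here n = 7, so b_6 = b_1 = 12

12


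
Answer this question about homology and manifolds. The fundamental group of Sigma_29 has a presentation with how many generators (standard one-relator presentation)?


Standard presentation: pi_1(Sigma_g) = <a_1,b_1,...,a_g,b_g | [a_1,b_1]...[a_g,b_g] = 1>.
Number of generators = 2g = 2*29 = 58

58


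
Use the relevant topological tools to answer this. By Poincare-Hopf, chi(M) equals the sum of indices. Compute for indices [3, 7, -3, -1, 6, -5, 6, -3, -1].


Poincare-Hopf: chi(M) = sum of indices of zeros.
chi = (3) + (7) + (-3) + (-1) + (6) + (-5) + (6) + (-3) + (-1) = 9

9


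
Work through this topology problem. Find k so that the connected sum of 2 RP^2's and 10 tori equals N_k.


Since a >= 1, the sum is non-orientable; each T^2 can be replaced by RP^2 # RP^2 (since T^2#RP^2 = 3RP^2).
Total crosscaps k = 2 + 2*10 = 22.
Check via chi: chi = 2*1 + 10*0 - (2+10-1)*2 = -20 = 2 - k = -20. Consistent.

22


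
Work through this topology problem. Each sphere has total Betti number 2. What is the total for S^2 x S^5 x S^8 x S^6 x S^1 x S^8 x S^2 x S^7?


Total Betti number is multiplicative under products.
Each S^d (d>=1) has total Betti number 2.
There are 8 sphere factors.
Total = 2^8 = 256

256


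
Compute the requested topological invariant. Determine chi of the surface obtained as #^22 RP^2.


For a non-orientable closed surface with k crosscaps: chi = 2 - k.
Here k = 22.
chi = 2 - 22 = -20

-20


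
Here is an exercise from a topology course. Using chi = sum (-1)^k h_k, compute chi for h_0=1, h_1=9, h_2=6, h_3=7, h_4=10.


Handles of index k contribute (-1)^k to chi (same as CW cells).
chi = (1) + (-9) + (6) + (-7) + (10) = 1

1


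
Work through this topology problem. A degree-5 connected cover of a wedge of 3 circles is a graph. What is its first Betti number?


Nielsen-Schreier: an index-n subgroup of F_r is free of rank 1 + n(r-1).
Equivalently: chi(cover) = n*chi(base); chi(vee_r S^1) = 1 - 3 = -2.
chi(E) = 5*(-2) = -10; rank = 1 - chi(E) = 1 - (-10) = 11.
rank = 1 + 5*(3-1) = 1 + 10 = 11

11


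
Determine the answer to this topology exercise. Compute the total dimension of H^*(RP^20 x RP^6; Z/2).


dim H^*(RP^n; Z/2) = n+1 (one Z/2 in each degree 0..n).
Total Betti number is multiplicative.
Total = (20+1) * (6+1) = 21 * 7 = 147

147


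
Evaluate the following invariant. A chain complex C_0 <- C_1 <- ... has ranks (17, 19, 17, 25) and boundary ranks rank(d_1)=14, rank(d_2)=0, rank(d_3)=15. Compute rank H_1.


rank H_k = rank(ker d_k) - rank(im d_{k+1}).
rank(ker d_1) = rank(C_1) - rank(d_1) = 19 - 14 = 5.
rank(im d_{1+1}) = 0.
rank H_1 = 5 - 0 = 5

5


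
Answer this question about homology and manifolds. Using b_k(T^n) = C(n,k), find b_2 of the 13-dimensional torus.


By the Kunneth formula, b_k(T^n) = C(n,k).
b_2(T^13) = C(13,2).
C(13,2) = 13!/(2!*11!) = 78

78


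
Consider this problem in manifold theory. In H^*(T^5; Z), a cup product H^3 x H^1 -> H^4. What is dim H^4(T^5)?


Cup product: H^p x H^q -> H^{p+q}; here p+q = 3+1 = 4.
rank H^k(T^n) = C(n,k).
C(5,4) = 5

5


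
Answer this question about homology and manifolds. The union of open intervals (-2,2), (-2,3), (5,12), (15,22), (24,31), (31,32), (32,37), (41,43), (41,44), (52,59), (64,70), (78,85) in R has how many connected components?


Sort and merge overlapping open intervals.
Merged: (-2,3), (5,12), (15,22), (24,31), (31,32), (32,37), (41,44), (52,59), (64,70), (78,85).
Number of components = 10

10


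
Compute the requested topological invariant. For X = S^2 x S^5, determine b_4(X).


Each S^d has Poincare polynomial 1 + t^d.
The product S^2 x S^5 has Poincare polynomial prod(1+t^d_i).
Expanding: b_0=1, b_2=1, b_5=1, b_7=1.
b_4 = 0

0


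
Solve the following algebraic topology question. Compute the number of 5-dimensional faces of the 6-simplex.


Delta^6 has 6+1 vertices. A 5-face is a choice of 5+1 vertices.
f_5 = C(6+1, 5+1) = C(7,6) = 7

7


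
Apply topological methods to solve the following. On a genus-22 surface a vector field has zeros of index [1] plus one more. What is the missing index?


Poincare-Hopf: sum of indices = chi(M).
chi(Sigma_22) = 2 - 2*22 = -42.
Sum of known indices = 1.
x = chi - (sum known) = -42 - (1) = -43

-43


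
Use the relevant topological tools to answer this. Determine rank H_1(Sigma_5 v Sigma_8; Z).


For a wedge: H_1(A v B) = H_1(A) + H_1(B).
b_1(Sigma_5) = 10, b_1(Sigma_8) = 16.
b_1 = 10 + 16 = 26

26


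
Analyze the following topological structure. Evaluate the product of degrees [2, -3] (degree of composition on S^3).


Degree is multiplicative: deg(composition) = product of degrees.
= (2) * (-3) = -6

-6


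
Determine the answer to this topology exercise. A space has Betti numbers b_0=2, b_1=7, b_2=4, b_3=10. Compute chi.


chi = sum_k (-1)^k b_k.
= (2) + (-7) + (4) + (-10)
= -11

-11


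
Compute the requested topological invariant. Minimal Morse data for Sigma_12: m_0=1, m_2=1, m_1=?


A perfect Morse function has m_k = b_k.
For Sigma_12: b_0=1, b_1=2g=24, b_2=1.
Saddles m_1 = 2g = 24

24


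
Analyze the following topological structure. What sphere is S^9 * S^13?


Join of spheres: S^m * S^n = S^{m+n+1}.
dim = 9 + 13 + 1 = 23

23


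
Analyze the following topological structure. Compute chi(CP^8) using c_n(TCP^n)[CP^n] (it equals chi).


For any closed oriented manifold, <e(TM),[M]> = chi(M).
chi(CP^8) = 8+1 = 9

9


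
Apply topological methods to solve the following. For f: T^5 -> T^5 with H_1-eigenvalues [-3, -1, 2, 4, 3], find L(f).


For a torus self-map: L(f) = det(I - A) where A acts on H_1.
L(f) = (1--3) * (1--1) * (1-2) * (1-4) * (1-3) = 4 * 2 * -1 * -3 * -2 = -48

-48


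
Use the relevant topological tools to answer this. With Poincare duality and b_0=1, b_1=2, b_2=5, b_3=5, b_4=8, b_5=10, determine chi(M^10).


By Poincare duality b_k = b_{10-k}, so full Betti numbers: b_0=1, b_1=2, b_2=5, b_3=5, b_4=8, b_5=10, b_6=8, b_7=5, b_8=5, b_9=2, b_10=1.
chi = sum (-1)^k b_k = 4

4


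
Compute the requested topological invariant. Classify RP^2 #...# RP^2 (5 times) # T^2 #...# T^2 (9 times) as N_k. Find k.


Since a >= 1, the sum is non-orientable; each T^2 can be replaced by RP^2 # RP^2 (since T^2#RP^2 = 3RP^2).
Total crosscaps k = 5 + 2*9 = 23.
Check via chi: chi = 5*1 + 9*0 - (5+9-1)*2 = -21 = 2 - k = -21. Consistent.

23


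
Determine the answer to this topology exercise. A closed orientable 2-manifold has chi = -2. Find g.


chi = 2 - 2g for closed orientable surfaces.
-2 = 2 - 2g
2g = 2 - (-2) = 4
g = 2

2


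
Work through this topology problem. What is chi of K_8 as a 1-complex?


K_8: V = 8, E = C(8,2) = 28.
chi = V - E = 8 - 28 = -20

-20


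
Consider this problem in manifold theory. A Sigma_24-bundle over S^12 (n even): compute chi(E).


chi(S^12) = 2 (n even), chi(Sigma_24) = 2 - 2*24 = -46.
chi(E) = 2 * (-46) = -92

-92


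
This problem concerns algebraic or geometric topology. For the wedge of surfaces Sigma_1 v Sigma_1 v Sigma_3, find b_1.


For a wedge X v Y: reduced H_k(X v Y) = H_k(X) + H_k(Y).
Each Sigma_g contributes b_1 = 2g.
b_1 = 2 + 2 + 6 = 10

10


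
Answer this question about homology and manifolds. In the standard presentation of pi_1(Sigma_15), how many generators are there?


Standard presentation: pi_1(Sigma_g) = <a_1,b_1,...,a_g,b_g | [a_1,b_1]...[a_g,b_g] = 1>.
Number of generators = 2g = 2*15 = 30

30


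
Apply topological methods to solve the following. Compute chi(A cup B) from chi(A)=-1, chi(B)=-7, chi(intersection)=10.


chi(A cup B) = chi(A) + chi(B) - chi(A cap B)
= -1 + (-7) - (10)
= -18

-18


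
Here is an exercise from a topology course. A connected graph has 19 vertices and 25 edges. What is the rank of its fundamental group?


For a connected graph: rank(pi_1) = b_1 = E - V + 1 = 1 - chi.
chi = V - E = 19 - 25 = -6.
rank = 1 - (-6) = 25 - 19 + 1 = 7

7


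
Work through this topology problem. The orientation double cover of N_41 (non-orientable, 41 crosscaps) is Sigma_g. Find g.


chi(N_41) = 2 - 41 = -39.
Double cover: chi(Sigma_g) = 2 * chi(N_41) = 2*(-39) = -78.
2 - 2g = -78, so g = (2 - (-78))/2 = 80/2 = 40

40


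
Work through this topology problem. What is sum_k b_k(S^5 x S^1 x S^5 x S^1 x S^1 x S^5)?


Total Betti number is multiplicative under products.
Each S^d (d>=1) has total Betti number 2.
There are 6 sphere factors.
Total = 2^6 = 64

64


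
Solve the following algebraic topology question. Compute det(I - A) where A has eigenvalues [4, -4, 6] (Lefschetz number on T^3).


For a torus self-map: L(f) = det(I - A) where A acts on H_1.
L(f) = (1-4) * (1--4) * (1-6) = -3 * 5 * -5 = 75

75


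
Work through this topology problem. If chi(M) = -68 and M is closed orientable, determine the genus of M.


chi = 2 - 2g for closed orientable surfaces.
-68 = 2 - 2g
2g = 2 - (-68) = 70
g = 35

35


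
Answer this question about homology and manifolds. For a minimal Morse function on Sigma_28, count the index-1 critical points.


A perfect Morse function has m_k = b_k.
For Sigma_28: b_0=1, b_1=2g=56, b_2=1.
Saddles m_1 = 2g = 56

56


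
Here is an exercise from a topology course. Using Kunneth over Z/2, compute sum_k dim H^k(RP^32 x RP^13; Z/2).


dim H^*(RP^n; Z/2) = n+1 (one Z/2 in each degree 0..n).
Total Betti number is multiplicative.
Total = (32+1) * (13+1) = 33 * 14 = 462

462


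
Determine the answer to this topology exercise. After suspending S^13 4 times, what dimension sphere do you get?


Each suspension raises dimension by 1: Sigma S^n = S^{n+1}.
Sigma^4 S^13 = S^{13+4} = S^17

17


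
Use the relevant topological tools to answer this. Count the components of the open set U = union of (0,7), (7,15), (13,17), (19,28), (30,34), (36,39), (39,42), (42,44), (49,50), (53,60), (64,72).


Sort and merge overlapping open intervals.
Merged: (0,7), (7,17), (19,28), (30,34), (36,39), (39,42), (42,44), (49,50), (53,60), (64,72).
Number of components = 10

10


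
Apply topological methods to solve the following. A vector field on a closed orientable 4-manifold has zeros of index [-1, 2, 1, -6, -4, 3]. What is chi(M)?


Poincare-Hopf: chi(M) = sum of indices of zeros.
chi = (-1) + (2) + (1) + (-6) + (-4) + (3) = -5

-5


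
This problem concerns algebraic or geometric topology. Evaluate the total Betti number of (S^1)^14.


b_k(T^14) = C(14,k), so the sum over k is sum_k C(14,k) = 2^14.
Total = 2^14 = 16384

16384


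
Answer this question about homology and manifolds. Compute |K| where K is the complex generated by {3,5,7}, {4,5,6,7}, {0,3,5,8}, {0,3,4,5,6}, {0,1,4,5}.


Each maximal simplex on m vertices has 2^m - 1 nonempty faces.
Take the union (dedupe shared faces).
Total distinct faces = 57

57


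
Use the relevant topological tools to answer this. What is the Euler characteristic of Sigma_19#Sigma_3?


chi(Sigma_19) = 2 - 2*19 = -36
chi(Sigma_3) = 2 - 2*3 = -4
For surfaces: chi(A#B) = chi(A) + chi(B) - 2.
chi = -36 + -4 - 2 = -42

-42


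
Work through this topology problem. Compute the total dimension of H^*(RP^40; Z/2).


H^k(RP^40; Z/2) = Z/2 for each 0 <= k <= 40.
Total dimension = 40 + 1 = 41

41


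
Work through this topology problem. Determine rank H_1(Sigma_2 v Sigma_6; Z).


For a wedge: H_1(A v B) = H_1(A) + H_1(B).
b_1(Sigma_2) = 4, b_1(Sigma_6) = 12.
b_1 = 4 + 12 = 16

16


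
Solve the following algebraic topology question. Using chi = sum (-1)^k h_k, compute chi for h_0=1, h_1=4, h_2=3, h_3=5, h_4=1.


Handles of index k contribute (-1)^k to chi (same as CW cells).
chi = (1) + (-4) + (3) + (-5) + (1) = -4

-4


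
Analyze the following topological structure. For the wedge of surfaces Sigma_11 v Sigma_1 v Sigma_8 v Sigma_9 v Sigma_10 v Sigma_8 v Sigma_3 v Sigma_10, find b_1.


For a wedge X v Y: reduced H_k(X v Y) = H_k(X) + H_k(Y).
Each Sigma_g contributes b_1 = 2g.
b_1 = 22 + 2 + 16 + 18 + 20 + 16 + 6 + 20 = 120

120


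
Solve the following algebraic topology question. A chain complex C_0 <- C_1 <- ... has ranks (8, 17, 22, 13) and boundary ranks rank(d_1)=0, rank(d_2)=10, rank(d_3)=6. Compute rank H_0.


rank H_k = rank(ker d_k) - rank(im d_{k+1}).
rank(ker d_0) = rank(C_0) - rank(d_0) = 8 - 0 = 8.
rank(im d_{0+1}) = 0.
rank H_0 = 8 - 0 = 8

8


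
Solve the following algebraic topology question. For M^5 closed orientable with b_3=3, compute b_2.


Poincare duality for closed orientable n-manifolds: b_k = b_{n-k}.
Here n = 5, so b_2 = b_3 = 3

3


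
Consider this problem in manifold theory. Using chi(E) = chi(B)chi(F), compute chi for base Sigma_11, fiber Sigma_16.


For a fiber bundle F -> E -> B (with CW structure): chi(E) = chi(B) * chi(F).
chi(Sigma_11) = -20, chi(Sigma_16) = -30.
chi(E) = (-20) * (-30) = 600

600


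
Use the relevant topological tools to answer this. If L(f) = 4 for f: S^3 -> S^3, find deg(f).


L(f) = 1 + (-1)^3 deg(f) on S^3.
4 = 1 + (-1)^3 * deg(f)
(-1)^3 * deg(f) = 3
deg(f) = -3

-3


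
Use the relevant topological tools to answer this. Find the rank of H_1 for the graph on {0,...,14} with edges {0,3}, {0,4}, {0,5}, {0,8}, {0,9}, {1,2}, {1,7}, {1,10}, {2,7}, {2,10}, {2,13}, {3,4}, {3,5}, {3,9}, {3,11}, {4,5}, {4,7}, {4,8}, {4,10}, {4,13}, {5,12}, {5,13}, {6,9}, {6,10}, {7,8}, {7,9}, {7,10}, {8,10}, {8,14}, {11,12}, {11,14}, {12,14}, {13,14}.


b_1 = E - V + (number of components).
E = 33, V = 15, components = 1.
b_1 = 33 - 15 + 1 = 19

19


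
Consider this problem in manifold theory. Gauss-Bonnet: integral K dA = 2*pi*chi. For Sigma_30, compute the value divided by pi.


Gauss-Bonnet: integral K dA = 2*pi*chi(M).
chi(Sigma_30) = 2 - 2*30 = -58.
(integral K dA)/pi = 2*chi = 2*(-58) = -116

-116


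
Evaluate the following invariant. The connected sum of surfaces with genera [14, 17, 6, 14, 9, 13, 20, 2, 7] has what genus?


Genus is additive under connected sum of orientable surfaces.
g = 14 + 17 + 6 + 14 + 9 + 13 + 20 + 2 + 7 = 102

102


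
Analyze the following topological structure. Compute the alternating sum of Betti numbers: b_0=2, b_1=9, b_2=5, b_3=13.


chi = sum_k (-1)^k b_k.
= (2) + (-9) + (5) + (-13)
= -15

-15


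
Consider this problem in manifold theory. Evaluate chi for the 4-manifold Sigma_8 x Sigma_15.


chi(Sigma_8) = 2 - 2*8 = -14
chi(Sigma_15) = 2 - 2*15 = -28
chi(product) = (-14) * (-28) = 392

392


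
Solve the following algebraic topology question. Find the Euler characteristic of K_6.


K_6: V = 6, E = C(6,2) = 15.
chi = V - E = 6 - 15 = -9

-9


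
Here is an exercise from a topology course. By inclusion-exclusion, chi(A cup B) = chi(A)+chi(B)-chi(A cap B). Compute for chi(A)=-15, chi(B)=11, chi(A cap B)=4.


chi(A cup B) = chi(A) + chi(B) - chi(A cap B)
= -15 + (11) - (4)
= -8

-8


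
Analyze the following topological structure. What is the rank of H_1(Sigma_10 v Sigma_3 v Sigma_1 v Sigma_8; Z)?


For a wedge X v Y: reduced H_k(X v Y) = H_k(X) + H_k(Y).
Each Sigma_g contributes b_1 = 2g.
b_1 = 20 + 6 + 2 + 16 = 44

44


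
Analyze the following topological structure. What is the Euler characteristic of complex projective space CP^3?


CP^3 has one cell in each even dimension 0, 2, ..., 2*3 (3+1 cells total).
All cells are even-dimensional, so chi = number of cells.
chi = 3 + 1 = 4

4


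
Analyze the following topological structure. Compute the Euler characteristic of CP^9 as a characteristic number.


For any closed oriented manifold, <e(TM),[M]> = chi(M).
chi(CP^9) = 9+1 = 10

10


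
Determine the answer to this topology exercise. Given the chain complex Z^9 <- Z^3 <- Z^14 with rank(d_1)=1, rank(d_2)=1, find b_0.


rank H_k = rank(ker d_k) - rank(im d_{k+1}).
rank(ker d_0) = rank(C_0) - rank(d_0) = 9 - 0 = 9.
rank(im d_{0+1}) = 1.
rank H_0 = 9 - 1 = 8

8


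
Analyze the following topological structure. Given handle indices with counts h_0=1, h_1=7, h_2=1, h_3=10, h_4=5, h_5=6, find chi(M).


Handles of index k contribute (-1)^k to chi (same as CW cells).
chi = (1) + (-7) + (1) + (-10) + (5) + (-6) = -16

-16


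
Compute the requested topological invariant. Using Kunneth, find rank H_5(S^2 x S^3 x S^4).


Each S^d has Poincare polynomial 1 + t^d.
The product S^2 x S^3 x S^4 has Poincare polynomial prod(1+t^d_i).
Expanding: b_0=1, b_2=1, b_3=1, b_4=1, b_5=1, b_6=1, b_7=1, b_9=1.
b_5 = 1

1


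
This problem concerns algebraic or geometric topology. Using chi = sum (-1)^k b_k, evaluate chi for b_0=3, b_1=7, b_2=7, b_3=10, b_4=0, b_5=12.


chi = sum_k (-1)^k b_k.
= (3) + (-7) + (7) + (-10) + (0) + (-12)
= -19

-19


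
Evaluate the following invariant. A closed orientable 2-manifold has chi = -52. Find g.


chi = 2 - 2g for closed orientable surfaces.
-52 = 2 - 2g
2g = 2 - (-52) = 54
g = 27

27


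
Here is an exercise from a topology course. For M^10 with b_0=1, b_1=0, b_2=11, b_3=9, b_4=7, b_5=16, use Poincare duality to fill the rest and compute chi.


By Poincare duality b_k = b_{10-k}, so full Betti numbers: b_0=1, b_1=0, b_2=11, b_3=9, b_4=7, b_5=16, b_6=7, b_7=9, b_8=11, b_9=0, b_10=1.
chi = sum (-1)^k b_k = 4

4


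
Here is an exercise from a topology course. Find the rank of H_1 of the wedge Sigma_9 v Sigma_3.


For a wedge: H_1(A v B) = H_1(A) + H_1(B).
b_1(Sigma_9) = 18, b_1(Sigma_3) = 6.
b_1 = 18 + 6 = 24

24


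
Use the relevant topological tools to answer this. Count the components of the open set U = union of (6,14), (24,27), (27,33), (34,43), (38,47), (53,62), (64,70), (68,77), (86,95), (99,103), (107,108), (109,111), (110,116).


Sort and merge overlapping open intervals.
Merged: (6,14), (24,27), (27,33), (34,47), (53,62), (64,77), (86,95), (99,103), (107,108), (109,116).
Number of components = 10

10


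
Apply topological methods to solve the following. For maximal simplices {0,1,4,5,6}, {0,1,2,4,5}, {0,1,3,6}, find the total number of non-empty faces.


Each maximal simplex on m vertices has 2^m - 1 nonempty faces.
Take the union (dedupe shared faces).
Total distinct faces = 55

55


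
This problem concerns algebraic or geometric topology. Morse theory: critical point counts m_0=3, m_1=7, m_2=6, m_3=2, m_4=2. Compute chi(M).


Morse theory: chi(M) = sum_k (-1)^k m_k where m_k = #(index-k critical points).
= (3) + (-7) + (6) + (-2) + (2) = 2

2


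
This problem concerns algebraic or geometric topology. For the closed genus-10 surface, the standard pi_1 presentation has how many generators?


Standard presentation: pi_1(Sigma_g) = <a_1,b_1,...,a_g,b_g | [a_1,b_1]...[a_g,b_g] = 1>.
Number of generators = 2g = 2*10 = 20

20


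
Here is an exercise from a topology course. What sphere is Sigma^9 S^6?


Each suspension raises dimension by 1: Sigma S^n = S^{n+1}.
Sigma^9 S^6 = S^{6+9} = S^15

15


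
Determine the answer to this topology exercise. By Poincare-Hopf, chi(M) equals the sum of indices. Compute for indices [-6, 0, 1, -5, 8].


Poincare-Hopf: chi(M) = sum of indices of zeros.
chi = (-6) + (0) + (1) + (-5) + (8) = -2

-2


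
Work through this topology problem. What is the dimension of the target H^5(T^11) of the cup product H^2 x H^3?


Cup product: H^p x H^q -> H^{p+q}; here p+q = 2+3 = 5.
rank H^k(T^n) = C(n,k).
C(11,5) = 462

462


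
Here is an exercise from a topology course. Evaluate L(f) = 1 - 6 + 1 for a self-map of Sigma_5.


L(f) = tr(f_0*) - tr(f_1*) + tr(f_2*).
= 1 - (6) + (1)
= -4

-4


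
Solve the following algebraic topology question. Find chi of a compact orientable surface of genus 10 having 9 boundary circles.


For a compact orientable surface with genus g and b boundary components: chi = 2 - 2g - b.
chi = 2 - 2*10 - 9 = 2 - 20 - 9 = -27

-27


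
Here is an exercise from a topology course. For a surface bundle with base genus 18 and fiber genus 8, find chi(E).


For a fiber bundle F -> E -> B (with CW structure): chi(E) = chi(B) * chi(F).
chi(Sigma_18) = -34, chi(Sigma_8) = -14.
chi(E) = (-34) * (-14) = 476

476


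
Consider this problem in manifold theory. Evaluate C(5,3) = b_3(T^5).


By the Kunneth formula, b_k(T^n) = C(n,k).
b_3(T^5) = C(5,3).
C(5,3) = 5!/(3!*2!) = 10

10


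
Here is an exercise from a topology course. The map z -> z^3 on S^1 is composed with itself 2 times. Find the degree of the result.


deg(f) = 3. Degree is multiplicative: deg(f^2) = (deg f)^2.
deg(f^2) = (3)^2 = 9

9


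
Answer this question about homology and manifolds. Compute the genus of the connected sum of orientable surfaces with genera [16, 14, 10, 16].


Genus is additive under connected sum of orientable surfaces.
g = 16 + 14 + 10 + 16 = 56

56
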